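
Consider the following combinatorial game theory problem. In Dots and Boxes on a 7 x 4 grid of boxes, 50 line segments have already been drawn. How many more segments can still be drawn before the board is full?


Grid: 7 x 4 boxes, i.e. 8 rows and 5 columns of dots.
Horizontal edges: (rows + 1) * cols = 8 * 4 = 32
Vertical edges: rows * (cols + 1) = 7 * 5 = 35
Total edges: 32 + 35 = 67
Edges drawn: 50
Remaining: 67 - 50 = 17

17


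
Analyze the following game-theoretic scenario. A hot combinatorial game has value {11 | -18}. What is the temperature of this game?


The game is {11 | -18}, a switch {a | b} with numbers a > b.
Cooling {a | b} by t gives {a - t | b + t}, which stops being hot when a - t = b + t, i.e. at t = (a - b)/2. So the temperature of a switch is (a - b)/2.
Temperature = (Left option - Right option) / 2
= (11 - (-18)) / 2
= 29 / 2
= 29/2

29/2


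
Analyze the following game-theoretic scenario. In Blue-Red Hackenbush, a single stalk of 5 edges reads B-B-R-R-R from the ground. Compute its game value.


Edges (from ground): B-B-R-R-R
By Berlekamp's sign-expansion rule, a Blue-Red Hackenbush stalk has the value of the surreal number whose sign sequence is the edge sequence with B -> + and R -> -.
Sign sequence: ++---
Trace the sign expansion in the surreal number tree, starting from 0:
Edge 1: B (sign +) -> bounds (0, +inf), value = 1
Edge 2: B (sign +) -> bounds (1, +inf), value = 2
Edge 3: R (sign -) -> bounds (1, 2), value = 3/2
Edge 4: R (sign -) -> bounds (1, 3/2), value = 5/4
Edge 5: R (sign -) -> bounds (1, 5/4), value = 9/8
Game value = 9/8

9/8


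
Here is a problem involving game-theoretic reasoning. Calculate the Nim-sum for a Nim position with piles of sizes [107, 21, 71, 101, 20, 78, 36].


We need the XOR (exclusive or) of all pile sizes.
After XOR-ing pile 1 (size 107): 0 XOR 107 = 107
After XOR-ing pile 2 (size 21): 107 XOR 21 = 126
After XOR-ing pile 3 (size 71): 126 XOR 71 = 57
After XOR-ing pile 4 (size 101): 57 XOR 101 = 92
After XOR-ing pile 5 (size 20): 92 XOR 20 = 72
After XOR-ing pile 6 (size 78): 72 XOR 78 = 6
After XOR-ing pile 7 (size 36): 6 XOR 36 = 34
The Nim-value of this position is 34.

34


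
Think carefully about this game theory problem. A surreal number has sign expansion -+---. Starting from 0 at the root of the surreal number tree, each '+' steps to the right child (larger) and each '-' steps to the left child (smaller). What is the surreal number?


Sign expansion: -+---
Rule: track bounds (lo, hi), initially (-inf, +inf). On '+', the current value becomes lo and we move to the simplest number in (value, hi): value + 1 if hi = +inf, otherwise the midpoint (value + hi)/2. On '-', the current value becomes hi and we move to value - 1 if lo = -inf, otherwise the midpoint (lo + value)/2.
Start at 0.
Step 1: sign = -, move left. Bounds: (-inf, 0). Value = -1
Step 2: sign = +, move right. Bounds: (-1, 0). Value = -1/2
Step 3: sign = -, move left. Bounds: (-1, -1/2). Value = -3/4
Step 4: sign = -, move left. Bounds: (-1, -3/4). Value = -7/8
Step 5: sign = -, move left. Bounds: (-1, -7/8). Value = -15/16
The surreal number with sign expansion -+--- is -15/16.

-15/16


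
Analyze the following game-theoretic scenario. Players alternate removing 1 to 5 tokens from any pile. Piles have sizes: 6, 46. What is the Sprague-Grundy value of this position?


Subtraction set: {1, 2, 3, 4, 5}
For this subtraction set, G(n) = n mod 6 (period = max + 1 = 6).
Pile 1 (size 6): G(6) = 6 mod 6 = 0
Pile 2 (size 46): G(46) = 46 mod 6 = 4
Total Grundy value = XOR of all: 0 XOR 4 = 4

4


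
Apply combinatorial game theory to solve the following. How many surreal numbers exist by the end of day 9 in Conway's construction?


Day 0: {|} = 0 is born. Count = 1.
Day n: the number of surreal numbers born by day n is 2^(n+1) - 1.
By day 0: 2^1 - 1 = 1
By day 1: 2^2 - 1 = 3
By day 2: 2^3 - 1 = 7
By day 3: 2^4 - 1 = 15
By day 4: 2^5 - 1 = 31
By day 5: 2^6 - 1 = 63
By day 6: 2^7 - 1 = 127
By day 7: 2^8 - 1 = 255
By day 8: 2^9 - 1 = 511
By day 9: 2^10 - 1 = 1023
By day 9: 1023 surreal numbers.

1023


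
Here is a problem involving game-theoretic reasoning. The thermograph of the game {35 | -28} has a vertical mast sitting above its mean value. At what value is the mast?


Game = {35 | -28}, a switch {a | b} with numbers a > b.
Its thermograph has left wall a - t and right wall b + t, which meet at t = (a - b)/2, where both equal (a + b)/2. So the mast (mean value) is at (a + b)/2.
Mean = (35 + (-28))/2 = 7/2 = 7/2

7/2


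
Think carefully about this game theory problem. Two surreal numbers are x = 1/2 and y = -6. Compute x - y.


x = 1/2, y = -6
Converting to common denominator: 2
x = 1/2, y = -12/2
x - y = 1/2 - -6 = 13/2

13/2


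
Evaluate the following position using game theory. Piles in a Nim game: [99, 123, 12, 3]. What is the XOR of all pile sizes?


We need the XOR (exclusive or) of all pile sizes.
After XOR-ing pile 1 (size 99): 0 XOR 99 = 99
After XOR-ing pile 2 (size 123): 99 XOR 123 = 24
After XOR-ing pile 3 (size 12): 24 XOR 12 = 20
After XOR-ing pile 4 (size 3): 20 XOR 3 = 23
The Nim-value of this position is 23.

23


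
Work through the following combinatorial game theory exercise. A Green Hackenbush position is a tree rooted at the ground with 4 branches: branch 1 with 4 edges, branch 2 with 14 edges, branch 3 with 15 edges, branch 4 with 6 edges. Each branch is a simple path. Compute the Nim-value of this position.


The tree has 4 branches from the ground vertex.
In Green Hackenbush, the Nim-value of a simple path of length k is k.
Branch 1: length 4, Nim-value = 4
Branch 2: length 14, Nim-value = 14
Branch 3: length 15, Nim-value = 15
Branch 4: length 6, Nim-value = 6
Total Nim-value = XOR of all branch values:
0 XOR 4 = 4
4 XOR 14 = 10
10 XOR 15 = 5
5 XOR 6 = 3
Nim-value of the tree = 3

3


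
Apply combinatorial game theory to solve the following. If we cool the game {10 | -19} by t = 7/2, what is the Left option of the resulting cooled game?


Original game: {10 | -19} (a switch {a | b} with a > b).
Cooling by t (for t below the temperature (a - b)/2 = 29/2) taxes each move by t: {a | b} cooled by t is {a - t | b + t}.
Cooling amount: t = 7/2
Cooled Left option: 10 - 7/2 = 13/2
Cooled Right option: -19 + 7/2 = -31/2
Cooled game: {13/2 | -31/2}
Left option = 13/2

13/2


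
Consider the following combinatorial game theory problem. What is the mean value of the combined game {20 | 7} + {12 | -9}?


G1 = {20 | 7}, G2 = {12 | -9}
Each is a switch {a | b} with numbers a > b; its mean value is (a + b)/2, and mean value is additive over game sums: m(G1 + G2) = m(G1) + m(G2).
Mean of G1 = (20 + (7))/2 = 27/2 = 27/2
Mean of G2 = (12 + (-9))/2 = 3/2 = 3/2
Mean of G1 + G2 = 27/2 + 3/2 = 15

15


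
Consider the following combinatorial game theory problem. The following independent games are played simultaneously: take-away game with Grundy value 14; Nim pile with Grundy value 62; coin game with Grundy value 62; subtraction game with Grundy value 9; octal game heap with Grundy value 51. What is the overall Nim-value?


By the Sprague-Grundy theorem, the Grundy value of a sum of games is the XOR of individual Grundy values.
take-away game: Grundy value = 14. Running XOR: 0 XOR 14 = 14
Nim pile: Grundy value = 62. Running XOR: 14 XOR 62 = 48
coin game: Grundy value = 62. Running XOR: 48 XOR 62 = 14
subtraction game: Grundy value = 9. Running XOR: 14 XOR 9 = 7
octal game heap: Grundy value = 51. Running XOR: 7 XOR 51 = 52
The combined Grundy value is 52.

52


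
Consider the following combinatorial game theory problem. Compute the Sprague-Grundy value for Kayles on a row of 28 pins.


Kayles: a move removes 1 or 2 adjacent pins from a contiguous row.
Removing pins from a row of k leaves two independent rows (a, b) with a + b = k - 1 (one pin) or a + b = k - 2 (two pins); an end removal gives a = 0.
By Sprague-Grundy, G(k) = mex{ G(a) XOR G(b) } over all these splits. G(0) = 0.
G(1): splits (0,0):0^0=0 -> mex({0}) = 1
G(2): splits (0,1):0^1=1 (0,0):0^0=0 -> mex({0, 1}) = 2
G(3): splits (0,2):0^2=2 (1,1):1^1=0 (0,1):0^1=1 -> mex({0, 1, 2}) = 3
G(4): splits (0,3):0^3=3 (1,2):1^2=3 (0,2):0^2=2 (1,1):1^1=0 -> mex({0, 2, 3}) = 1
G(5): splits (0,4):0^1=1 (1,3):1^3=2 (2,2):2^2=0 (0,3):0^3=3 (1,2):1^2=3 -> mex({0, 1, 2, 3}) = 4
G(6) = mex({0, 1, 2, 4}) = 3
G(7) = mex({0, 1, 3, 4, 5}) = 2
G(8) = mex({0, 2, 3, 5, 6}) = 1
G(9) = mex({0, 1, 2, 3, 6, 7}) = 4
G(10) = mex({0, 1, 3, 4, 5, 7}) = 2
G(11) = mex({0, 1, 2, 3, 4, 5}) = 6
G(12) = mex({0, 1, 2, 3, 5, 6, 7}) = 4
G(13) = mex({0, 2, 3, 4, 6, 7}) = 1
G(14) = mex({0, 1, 4, 5, 6, 7}) = 2
G(15) = mex({0, 1, 2, 3, 4, 5, 6}) = 7
G(16) = mex({0, 2, 3, 5, 6, 7}) = 1
G(17) = mex({0, 1, 2, 3, 5, 6, 7}) = 4
G(18) = mex({0, 1, 2, 4, 5, 6}) = 3
G(19) = mex({0, 1, 3, 4, 5, 7}) = 2
G(20) = mex({0, 2, 3, 4, 5, 6, 7}) = 1
G(21) = mex({0, 1, 2, 3, 5, 6, 7}) = 4
G(22) = mex({0, 1, 2, 3, 4, 5, 7}) = 6
G(23) = mex({0, 1, 2, 3, 4, 5, 6}) = 7
G(24) = mex({0, 1, 2, 3, 5, 6, 7}) = 4
G(25) = mex({0, 2, 3, 4, 6, 7}) = 1
G(26) = mex({0, 1, 3, 4, 5, 6, 7}) = 2
G(27) = mex({0, 1, 2, 3, 4, 5, 6, 7}) = 8
G(28) = mex({0, 1, 2, 3, 4, 6, 7, 8}) = 5
Therefore G(28) = 5.

5


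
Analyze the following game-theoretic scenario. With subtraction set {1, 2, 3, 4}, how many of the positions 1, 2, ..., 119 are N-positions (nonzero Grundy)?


Subtraction set S = {1, 2, 3, 4}, so G(n) = n mod 5.
G(n) = 0 when n is a multiple of 5.
Multiples of 5 in [1, 119]: 23
N-positions (nonzero Grundy) = 119 - 23 = 96

96


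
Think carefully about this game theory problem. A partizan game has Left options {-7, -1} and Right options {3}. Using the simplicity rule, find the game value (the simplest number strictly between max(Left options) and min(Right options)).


Left options: {-7, -1}, max = -1
Right options: {3}, min = 3
All options are numbers and max(Left) < min(Right), so by the simplicity theorem the value is the simplest (earliest-born) number strictly between -1 and 3.
Integers 0 through 2 all lie strictly between -1 and 3.
Among integers, the simplest (lowest birthday = smallest |n|; 0 is born on day 0, +-n on day n) is 0.
No non-integer in the interval can be simpler: if x is a non-integer in the interval, then floor(x) or ceil(x) also lies in the interval (the interval contains an integer), and both are proper prefixes of x's sign expansion, i.e. born earlier. So the game value is 0.
Game value = 0

0


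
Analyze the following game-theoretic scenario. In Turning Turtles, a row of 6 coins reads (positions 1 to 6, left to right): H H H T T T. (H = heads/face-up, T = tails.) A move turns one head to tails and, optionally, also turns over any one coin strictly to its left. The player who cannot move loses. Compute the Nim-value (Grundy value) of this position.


Coins: H H H T T T
Key fact: a single head at position k behaves exactly like a Nim heap of size k (turning it to T and optionally flipping a coin at j < k corresponds to moving the heap from k to j, or to 0), and heads combine as a disjunctive sum (two heads at the same place would cancel, matching j XOR j = 0). So the Nim-value is the XOR of the 1-indexed positions of the heads.
Face-up positions (1-indexed): [1, 2, 3]
XOR 0 with 1: 0 XOR 1 = 1
XOR 1 with 2: 1 XOR 2 = 3
XOR 3 with 3: 3 XOR 3 = 0
Nim-value = 0

0


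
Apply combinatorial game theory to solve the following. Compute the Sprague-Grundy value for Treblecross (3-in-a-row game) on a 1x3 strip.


Treblecross: place X on empty cells; 3-in-a-row wins.
Playing within two cells of an existing X lets the opponent win at once, so sensible play treats the cells i-2..i+2 around each X as dead. The player left with no safe cell loses, so this is a normal-play take-away game on strips of safe cells.
Placing X at cell i (0-indexed) of a strip of k safe cells leaves independent strips of sizes max(0, i-2) and max(0, k-i-3). Hence G(k) = mex{ G(max(0,i-2)) XOR G(max(0,k-i-3)) : 0 <= i < k }, with G(0) = 0.
G(1): splits (0,0):0^0=0 -> mex({0}) = 1
G(2): splits (0,0):0^0=0 -> mex({0}) = 1
G(3): splits (0,0):0^0=0 -> mex({0}) = 1
Therefore G(3) = 1.

1


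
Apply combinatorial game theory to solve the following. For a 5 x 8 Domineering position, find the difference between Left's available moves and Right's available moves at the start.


Board is 5 x 8 (rows x cols).
Left (vertical) placements: (rows-1) * cols = 4 * 8 = 32
Right (horizontal) placements: rows * (cols-1) = 5 * 7 = 35
Advantage = Left - Right = 32 - 35 = -3

-3


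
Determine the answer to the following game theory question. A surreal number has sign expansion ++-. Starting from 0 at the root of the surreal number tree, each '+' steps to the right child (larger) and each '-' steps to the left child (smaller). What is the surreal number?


Sign expansion: ++-
Rule: track bounds (lo, hi), initially (-inf, +inf). On '+', the current value becomes lo and we move to the simplest number in (value, hi): value + 1 if hi = +inf, otherwise the midpoint (value + hi)/2. On '-', the current value becomes hi and we move to value - 1 if lo = -inf, otherwise the midpoint (lo + value)/2.
Start at 0.
Step 1: sign = +, move right. Bounds: (0, +inf). Value = 1
Step 2: sign = +, move right. Bounds: (1, +inf). Value = 2
Step 3: sign = -, move left. Bounds: (1, 2). Value = 3/2
The surreal number with sign expansion ++- is 3/2.

3/2


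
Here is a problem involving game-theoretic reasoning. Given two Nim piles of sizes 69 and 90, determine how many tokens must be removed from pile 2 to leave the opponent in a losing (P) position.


Piles: 69 and 90
Current XOR: 69 XOR 90 = 31 (non-zero, so this is an N-position).
To make the XOR zero, we need to find a move that balances the piles.
For pile 2 (size 90): target = 90 XOR 31 = 69
We reduce pile 2 from 90 to 69.
Tokens removed: 90 - 69 = 21
Verification: 69 XOR 69 = 0

21


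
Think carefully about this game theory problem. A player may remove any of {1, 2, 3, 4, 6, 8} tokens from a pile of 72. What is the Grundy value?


The subtraction set is S = {1, 2, 3, 4, 6, 8}.
G(k) = mex{ G(k - s) : s in S, s <= k }. We compute iteratively: G(0) = 0.
G(1) = mex({0}) = 1
G(2) = mex({0, 1}) = 2
G(3) = mex({0, 1, 2}) = 3
G(4) = mex({0, 1, 2, 3}) = 4
G(5) = mex({1, 2, 3, 4}) = 0
G(6) = mex({0, 2, 3, 4}) = 1
G(7) = mex({0, 1, 3, 4}) = 2
G(8) = mex({0, 1, 2, 4}) = 3
G(9) = mex({0, 1, 2, 3}) = 4
G(10) = mex({1, 2, 3, 4}) = 0
G(11) = mex({0, 2, 3, 4}) = 1
G(12) = mex({0, 1, 3, 4}) = 2
Observe that G(5)..G(12) = 0, 1, 2, 3, 4, 0, 1, 2 repeats G(0)..G(7) = 0, 1, 2, 3, 4, 0, 1, 2.
For k >= max(S) = 8, G(k) is determined by the previous 8 values G(k-8)..G(k-1); a window of 8 consecutive values has recurred shifted by 5, so by induction G(k + 5) = G(k) for all k >= 0: the sequence is periodic from the start with period 5.
One period: G(0..4) = 0, 1, 2, 3, 4.
72 mod 5 = 2, so G(72) = G(2) = 2.

2


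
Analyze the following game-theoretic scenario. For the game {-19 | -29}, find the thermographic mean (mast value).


Game = {-19 | -29}, a switch {a | b} with numbers a > b.
Its thermograph has left wall a - t and right wall b + t, which meet at t = (a - b)/2, where both equal (a + b)/2. So the mast (mean value) is at (a + b)/2.
Mean = (-19 + (-29))/2 = -48/2 = -24

-24


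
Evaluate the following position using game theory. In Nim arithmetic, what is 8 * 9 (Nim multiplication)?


Nim multiplication is bilinear over XOR: (u XOR v) * w = (u*w) XOR (v*w).
So we split each operand into its bit components and XOR the pairwise Nim products.
8 = 8 (as XOR of powers of 2).
9 = 1 + 8 (as XOR of powers of 2).
Using the standard Nim-product table on single bits:
  2*2 = 3,   2*4 = 8,   2*8 = 12,
  4*4 = 6,   4*8 = 11,  8*8 = 13,
and  1*x = x (identity), k*l = l*k (commutative).
Pairwise Nim products:
  8 * 1 = 8
  8 * 8 = 13
XOR them: 8 XOR 13 = 5.
Result: 8 * 9 = 5 (in Nim).

5


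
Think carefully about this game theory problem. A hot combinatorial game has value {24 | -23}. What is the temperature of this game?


The game is {24 | -23}, a switch {a | b} with numbers a > b.
Cooling {a | b} by t gives {a - t | b + t}, which stops being hot when a - t = b + t, i.e. at t = (a - b)/2. So the temperature of a switch is (a - b)/2.
Temperature = (Left option - Right option) / 2
= (24 - (-23)) / 2
= 47 / 2
= 47/2

47/2


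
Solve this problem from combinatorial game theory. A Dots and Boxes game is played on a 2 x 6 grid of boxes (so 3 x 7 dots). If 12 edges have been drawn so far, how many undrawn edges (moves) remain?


Grid: 2 x 6 boxes, i.e. 3 rows and 7 columns of dots.
Horizontal edges: (rows + 1) * cols = 3 * 6 = 18
Vertical edges: rows * (cols + 1) = 2 * 7 = 14
Total edges: 18 + 14 = 32
Edges drawn: 12
Remaining: 32 - 12 = 20

20


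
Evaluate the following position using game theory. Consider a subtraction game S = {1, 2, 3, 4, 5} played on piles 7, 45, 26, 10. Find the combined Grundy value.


Subtraction set: {1, 2, 3, 4, 5}
For this subtraction set, G(n) = n mod 6 (period = max + 1 = 6).
Pile 1 (size 7): G(7) = 7 mod 6 = 1
Pile 2 (size 45): G(45) = 45 mod 6 = 3
Pile 3 (size 26): G(26) = 26 mod 6 = 2
Pile 4 (size 10): G(10) = 10 mod 6 = 4
Total Grundy value = XOR of all: 1 XOR 3 XOR 2 XOR 4 = 4

4


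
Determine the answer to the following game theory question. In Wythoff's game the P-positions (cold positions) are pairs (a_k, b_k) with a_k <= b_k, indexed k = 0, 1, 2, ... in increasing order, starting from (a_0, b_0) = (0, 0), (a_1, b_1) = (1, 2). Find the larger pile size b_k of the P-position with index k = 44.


By Wythoff's theorem, a_k = floor(k * phi) and b_k = floor(k * phi^2) = a_k + k, where phi = (1 + sqrt(5))/2 is the golden ratio.
phi = (1 + sqrt(5))/2 = 1.618034
phi^2 = phi + 1 = 2.618034
k = 44
k * phi^2 = 44 * 2.618034 = 115.193496
b_44 = floor(k * phi^2) = 115 (check: a_44 + k = 71 + 44 = 115)

115


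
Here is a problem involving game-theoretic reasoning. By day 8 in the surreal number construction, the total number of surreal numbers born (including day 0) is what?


Day 0: {|} = 0 is born. Count = 1.
Day n: the number of surreal numbers born by day n is 2^(n+1) - 1.
By day 0: 2^1 - 1 = 1
By day 1: 2^2 - 1 = 3
By day 2: 2^3 - 1 = 7
By day 3: 2^4 - 1 = 15
By day 4: 2^5 - 1 = 31
By day 5: 2^6 - 1 = 63
By day 6: 2^7 - 1 = 127
By day 7: 2^8 - 1 = 255
By day 8: 2^9 - 1 = 511
By day 8: 511 surreal numbers.

511


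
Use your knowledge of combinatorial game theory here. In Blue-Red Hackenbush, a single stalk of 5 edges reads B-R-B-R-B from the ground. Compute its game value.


Edges (from ground): B-R-B-R-B
By Berlekamp's sign-expansion rule, a Blue-Red Hackenbush stalk has the value of the surreal number whose sign sequence is the edge sequence with B -> + and R -> -.
Sign sequence: +-+-+
Trace the sign expansion in the surreal number tree, starting from 0:
Edge 1: B (sign +) -> bounds (0, +inf), value = 1
Edge 2: R (sign -) -> bounds (0, 1), value = 1/2
Edge 3: B (sign +) -> bounds (1/2, 1), value = 3/4
Edge 4: R (sign -) -> bounds (1/2, 3/4), value = 5/8
Edge 5: B (sign +) -> bounds (5/8, 3/4), value = 11/16
Game value = 11/16

11/16


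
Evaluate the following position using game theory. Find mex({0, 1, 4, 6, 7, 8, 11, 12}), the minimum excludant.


Set = {0, 1, 4, 6, 7, 8, 11, 12}
0 is in the set.
1 is in the set.
2 is NOT in the set. This is the mex.
mex = 2

2


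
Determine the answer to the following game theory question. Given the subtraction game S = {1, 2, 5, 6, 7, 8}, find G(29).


The subtraction set is S = {1, 2, 5, 6, 7, 8}.
G(k) = mex{ G(k - s) : s in S, s <= k }. We compute iteratively: G(0) = 0.
G(1) = mex({0}) = 1
G(2) = mex({0, 1}) = 2
G(3) = mex({1, 2}) = 0
G(4) = mex({0, 2}) = 1
G(5) = mex({0, 1}) = 2
G(6) = mex({0, 1, 2}) = 3
G(7) = mex({0, 1, 2, 3}) = 4
G(8) = mex({0, 1, 2, 3, 4}) = 5
G(9) = mex({0, 1, 2, 4, 5}) = 3
G(10) = mex({0, 1, 2, 3, 5}) = 4
G(11) = mex({0, 1, 2, 3, 4}) = 5
G(12) = mex({1, 2, 3, 4, 5}) = 0
G(13) = mex({0, 2, 3, 4, 5}) = 1
G(14) = mex({0, 1, 3, 4, 5}) = 2
G(15) = mex({1, 2, 3, 4, 5}) = 0
G(16) = mex({0, 2, 3, 4, 5}) = 1
G(17) = mex({0, 1, 3, 4, 5}) = 2
G(18) = mex({0, 1, 2, 4, 5}) = 3
G(19) = mex({0, 1, 2, 3, 5}) = 4
Observe that G(12)..G(19) = 0, 1, 2, 0, 1, 2, 3, 4 repeats G(0)..G(7) = 0, 1, 2, 0, 1, 2, 3, 4.
For k >= max(S) = 8, G(k) is determined by the previous 8 values G(k-8)..G(k-1); a window of 8 consecutive values has recurred shifted by 12, so by induction G(k + 12) = G(k) for all k >= 0: the sequence is periodic from the start with period 12.
One period: G(0..11) = 0, 1, 2, 0, 1, 2, 3, 4, 5, 3, 4, 5.
29 mod 12 = 5, so G(29) = G(5) = 2.

2


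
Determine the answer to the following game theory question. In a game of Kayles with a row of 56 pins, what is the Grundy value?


Kayles: a move removes 1 or 2 adjacent pins from a contiguous row.
Removing pins from a row of k leaves two independent rows (a, b) with a + b = k - 1 (one pin) or a + b = k - 2 (two pins); an end removal gives a = 0.
By Sprague-Grundy, G(k) = mex{ G(a) XOR G(b) } over all these splits. G(0) = 0.
G(1): splits (0,0):0^0=0 -> mex({0}) = 1
G(2): splits (0,1):0^1=1 (0,0):0^0=0 -> mex({0, 1}) = 2
G(3): splits (0,2):0^2=2 (1,1):1^1=0 (0,1):0^1=1 -> mex({0, 1, 2}) = 3
G(4): splits (0,3):0^3=3 (1,2):1^2=3 (0,2):0^2=2 (1,1):1^1=0 -> mex({0, 2, 3}) = 1
G(5): splits (0,4):0^1=1 (1,3):1^3=2 (2,2):2^2=0 (0,3):0^3=3 (1,2):1^2=3 -> mex({0, 1, 2, 3}) = 4
G(6) = mex({0, 1, 2, 4}) = 3
G(7) = mex({0, 1, 3, 4, 5}) = 2
G(8) = mex({0, 2, 3, 5, 6}) = 1
G(9) = mex({0, 1, 2, 3, 6, 7}) = 4
G(10) = mex({0, 1, 3, 4, 5, 7}) = 2
G(11) = mex({0, 1, 2, 3, 4, 5}) = 6
G(12) = mex({0, 1, 2, 3, 5, 6, 7}) = 4
G(13) = mex({0, 2, 3, 4, 6, 7}) = 1
G(14) = mex({0, 1, 4, 5, 6, 7}) = 2
G(15) = mex({0, 1, 2, 3, 4, 5, 6}) = 7
G(16) = mex({0, 2, 3, 5, 6, 7}) = 1
G(17) = mex({0, 1, 2, 3, 5, 6, 7}) = 4
G(18) = mex({0, 1, 2, 4, 5, 6}) = 3
G(19) = mex({0, 1, 3, 4, 5, 7}) = 2
G(20) = mex({0, 2, 3, 4, 5, 6, 7}) = 1
G(21) = mex({0, 1, 2, 3, 5, 6, 7}) = 4
G(22) = mex({0, 1, 2, 3, 4, 5, 7}) = 6
G(23) = mex({0, 1, 2, 3, 4, 5, 6}) = 7
G(24) = mex({0, 1, 2, 3, 5, 6, 7}) = 4
G(25) = mex({0, 2, 3, 4, 6, 7}) = 1
G(26) = mex({0, 1, 3, 4, 5, 6, 7}) = 2
G(27) = mex({0, 1, 2, 3, 4, 5, 6, 7}) = 8
G(28) = mex({0, 1, 2, 3, 4, 6, 7, 8}) = 5
G(29) = mex({0, 1, 2, 3, 5, 6, 7, 8, 9}) = 4
G(30) = mex({0, 1, 2, 3, 4, 5, 6, 9, 10}) = 7
G(31) = mex({0, 1, 3, 4, 5, 7, 10, 11}) = 2
G(32) = mex({0, 2, 3, 4, 5, 6, 7, 9, 11}) = 1
G(33) = mex({0, 1, 2, 3, 4, 5, 6, 7, 9, 12}) = 8
G(34) = mex({0, 1, 2, 3, 4, 5, 7, 8, 11, 12}) = 6
G(35) = mex({0, 1, 2, 3, 4, 5, 6, 8, 9, 10, 11}) = 7
G(36) = mex({0, 1, 2, 3, 5, 6, 7, 9, 10}) = 4
G(37) = mex({0, 2, 3, 4, 6, 7, 9, 10, 11, 12}) = 1
G(38) = mex({0, 1, 3, 4, 5, 6, 7, 9, 10, 11, 12}) = 2
G(39) = mex({0, 1, 2, 4, 5, 6, 7, 9, 10, 12, 14}) = 3
G(40) = mex({0, 2, 3, 4, 6, 7, 11, 12, 14}) = 1
G(41) = mex({0, 1, 2, 3, 5, 6, 7, 9, 10, 11, 12}) = 4
G(42) = mex({0, 1, 2, 3, 4, 5, 6, 9, 10}) = 7
G(43) = mex({0, 1, 3, 4, 5, 7, 9, 10, 12, 15}) = 2
G(44) = mex({0, 2, 3, 4, 5, 6, 7, 9, 10, 12, 15}) = 1
G(45) = mex({0, 1, 2, 3, 4, 5, 6, 7, 9, 10, 12, 14}) = 8
G(46) = mex({0, 1, 3, 4, 5, 7, 8, 11, 12, 14}) = 2
G(47) = mex({0, 1, 2, 3, 4, 5, 6, 8, 9, 10, 11, 12}) = 7
G(48) = mex({0, 1, 2, 3, 5, 6, 7, 9, 10}) = 4
G(49) = mex({0, 2, 3, 4, 6, 7, 9, 10, 11, 12, 15}) = 1
G(50) = mex({0, 1, 4, 5, 6, 7, 9, 11, 12, 14, 15}) = 2
G(51) = mex({0, 1, 2, 3, 4, 5, 6, 7, 9, 12, 14, 15}) = 8
G(52) = mex({0, 2, 3, 4, 5, 6, 7, 8, 11, 12, 15}) = 1
G(53) = mex({0, 1, 2, 3, 5, 6, 7, 8, 9, 10, 11, 12}) = 4
G(54) = mex({0, 1, 2, 3, 4, 5, 6, 9, 10}) = 7
G(55) = mex({0, 1, 3, 4, 5, 7, 9, 10, 11, 12}) = 2
G(56) = mex({0, 2, 3, 4, 5, 6, 7, 9, 10, 11, 12, 13, 14}) = 1
Therefore G(56) = 1.

1


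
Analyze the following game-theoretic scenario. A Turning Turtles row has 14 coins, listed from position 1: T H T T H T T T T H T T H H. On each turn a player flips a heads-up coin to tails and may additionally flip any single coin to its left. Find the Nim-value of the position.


Coins: T H T T H T T T T H T T H H
Key fact: a single head at position k behaves exactly like a Nim heap of size k (turning it to T and optionally flipping a coin at j < k corresponds to moving the heap from k to j, or to 0), and heads combine as a disjunctive sum (two heads at the same place would cancel, matching j XOR j = 0). So the Nim-value is the XOR of the 1-indexed positions of the heads.
Face-up positions (1-indexed): [2, 5, 10, 13, 14]
XOR 0 with 2: 0 XOR 2 = 2
XOR 2 with 5: 2 XOR 5 = 7
XOR 7 with 10: 7 XOR 10 = 13
XOR 13 with 13: 13 XOR 13 = 0
XOR 0 with 14: 0 XOR 14 = 14
Nim-value = 14

14


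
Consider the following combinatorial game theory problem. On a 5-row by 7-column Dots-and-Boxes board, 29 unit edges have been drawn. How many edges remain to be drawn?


Grid: 5 x 7 boxes, i.e. 6 rows and 8 columns of dots.
Horizontal edges: (rows + 1) * cols = 6 * 7 = 42
Vertical edges: rows * (cols + 1) = 5 * 8 = 40
Total edges: 42 + 40 = 82
Edges drawn: 29
Remaining: 82 - 29 = 53

53


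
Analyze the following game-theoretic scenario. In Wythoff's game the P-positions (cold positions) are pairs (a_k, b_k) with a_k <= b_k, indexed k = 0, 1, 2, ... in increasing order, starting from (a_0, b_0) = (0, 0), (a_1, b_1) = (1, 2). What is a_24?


By Wythoff's theorem, a_k = floor(k * phi) and b_k = floor(k * phi^2) = a_k + k, where phi = (1 + sqrt(5))/2 is the golden ratio.
phi = (1 + sqrt(5))/2 = 1.618034
k = 24
k * phi = 24 * 1.618034 = 38.832816
a_24 = floor(k * phi) = 38

38


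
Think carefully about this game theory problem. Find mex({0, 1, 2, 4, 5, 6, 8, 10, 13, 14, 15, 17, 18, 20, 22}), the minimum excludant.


Set = {0, 1, 2, 4, 5, 6, 8, 10, 13, 14, 15, 17, 18, 20, 22}
0 is in the set.
1 is in the set.
2 is in the set.
3 is NOT in the set. This is the mex.
mex = 3

3


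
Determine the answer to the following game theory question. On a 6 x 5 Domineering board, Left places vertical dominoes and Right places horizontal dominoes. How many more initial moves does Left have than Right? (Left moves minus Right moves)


Board is 6 x 5 (rows x cols).
Left (vertical) placements: (rows-1) * cols = 5 * 5 = 25
Right (horizontal) placements: rows * (cols-1) = 6 * 4 = 24
Advantage = Left - Right = 25 - 24 = 1

1


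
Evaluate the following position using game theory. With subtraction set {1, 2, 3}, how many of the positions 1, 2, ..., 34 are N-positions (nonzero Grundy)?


Subtraction set S = {1, 2, 3}, so G(n) = n mod 4.
G(n) = 0 when n is a multiple of 4.
Multiples of 4 in [1, 34]: 8
N-positions (nonzero Grundy) = 34 - 8 = 26

26


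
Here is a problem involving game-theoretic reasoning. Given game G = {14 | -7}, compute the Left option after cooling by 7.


Original game: {14 | -7} (a switch {a | b} with a > b).
Cooling by t (for t below the temperature (a - b)/2 = 21/2) taxes each move by t: {a | b} cooled by t is {a - t | b + t}.
Cooling amount: t = 7
Cooled Left option: 14 - 7 = 7
Cooled Right option: -7 + 7 = 0
Cooled game: {7 | 0}
Left option = 7

7


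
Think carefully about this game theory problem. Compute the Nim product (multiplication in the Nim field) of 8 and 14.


Nim multiplication is bilinear over XOR: (u XOR v) * w = (u*w) XOR (v*w).
So we split each operand into its bit components and XOR the pairwise Nim products.
8 = 8 (as XOR of powers of 2).
14 = 2 + 4 + 8 (as XOR of powers of 2).
Using the standard Nim-product table on single bits:
  2*2 = 3,   2*4 = 8,   2*8 = 12,
  4*4 = 6,   4*8 = 11,  8*8 = 13,
and  1*x = x (identity), k*l = l*k (commutative).
Pairwise Nim products:
  8 * 2 = 12
  8 * 4 = 11
  8 * 8 = 13
XOR them: 12 XOR 11 XOR 13 = 10.
Result: 8 * 14 = 10 (in Nim).

10


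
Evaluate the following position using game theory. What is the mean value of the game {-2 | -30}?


Game = {-2 | -30}, a switch {a | b} with numbers a > b.
Its thermograph has left wall a - t and right wall b + t, which meet at t = (a - b)/2, where both equal (a + b)/2. So the mast (mean value) is at (a + b)/2.
Mean = (-2 + (-30))/2 = -32/2 = -16

-16


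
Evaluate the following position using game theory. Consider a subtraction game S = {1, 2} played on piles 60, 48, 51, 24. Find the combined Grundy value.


Subtraction set: {1, 2}
For this subtraction set, G(n) = n mod 3 (period = max + 1 = 3).
Pile 1 (size 60): G(60) = 60 mod 3 = 0
Pile 2 (size 48): G(48) = 48 mod 3 = 0
Pile 3 (size 51): G(51) = 51 mod 3 = 0
Pile 4 (size 24): G(24) = 24 mod 3 = 0
Total Grundy value = XOR of all: 0 XOR 0 XOR 0 XOR 0 = 0

0


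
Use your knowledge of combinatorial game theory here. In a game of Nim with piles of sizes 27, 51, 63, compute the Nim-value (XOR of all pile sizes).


We need the XOR (exclusive or) of all pile sizes.
After XOR-ing pile 1 (size 27): 0 XOR 27 = 27
After XOR-ing pile 2 (size 51): 27 XOR 51 = 40
After XOR-ing pile 3 (size 63): 40 XOR 63 = 23
The Nim-value of this position is 23.

23


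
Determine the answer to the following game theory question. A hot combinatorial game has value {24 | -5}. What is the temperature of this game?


The game is {24 | -5}, a switch {a | b} with numbers a > b.
Cooling {a | b} by t gives {a - t | b + t}, which stops being hot when a - t = b + t, i.e. at t = (a - b)/2. So the temperature of a switch is (a - b)/2.
Temperature = (Left option - Right option) / 2
= (24 - (-5)) / 2
= 29 / 2
= 29/2

29/2


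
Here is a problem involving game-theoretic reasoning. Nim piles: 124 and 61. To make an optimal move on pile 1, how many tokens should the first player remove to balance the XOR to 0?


Piles: 124 and 61
Current XOR: 124 XOR 61 = 65 (non-zero, so this is an N-position).
To make the XOR zero, we need to find a move that balances the piles.
For pile 1 (size 124): target = 124 XOR 65 = 61
We reduce pile 1 from 124 to 61.
Tokens removed: 124 - 61 = 63
Verification: 61 XOR 61 = 0

63


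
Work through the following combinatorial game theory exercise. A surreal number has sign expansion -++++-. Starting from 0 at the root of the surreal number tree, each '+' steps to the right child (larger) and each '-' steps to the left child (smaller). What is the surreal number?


Sign expansion: -++++-
Rule: track bounds (lo, hi), initially (-inf, +inf). On '+', the current value becomes lo and we move to the simplest number in (value, hi): value + 1 if hi = +inf, otherwise the midpoint (value + hi)/2. On '-', the current value becomes hi and we move to value - 1 if lo = -inf, otherwise the midpoint (lo + value)/2.
Start at 0.
Step 1: sign = -, move left. Bounds: (-inf, 0). Value = -1
Step 2: sign = +, move right. Bounds: (-1, 0). Value = -1/2
Step 3: sign = +, move right. Bounds: (-1/2, 0). Value = -1/4
Step 4: sign = +, move right. Bounds: (-1/4, 0). Value = -1/8
Step 5: sign = +, move right. Bounds: (-1/8, 0). Value = -1/16
Step 6: sign = -, move left. Bounds: (-1/8, -1/16). Value = -3/32
The surreal number with sign expansion -++++- is -3/32.

-3/32


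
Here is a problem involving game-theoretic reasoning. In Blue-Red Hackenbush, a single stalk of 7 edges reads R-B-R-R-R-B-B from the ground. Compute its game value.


Edges (from ground): R-B-R-R-R-B-B
By Berlekamp's sign-expansion rule, a Blue-Red Hackenbush stalk has the value of the surreal number whose sign sequence is the edge sequence with B -> + and R -> -.
Sign sequence: -+---++
Trace the sign expansion in the surreal number tree, starting from 0:
Edge 1: R (sign -) -> bounds (-inf, 0), value = -1
Edge 2: B (sign +) -> bounds (-1, 0), value = -1/2
Edge 3: R (sign -) -> bounds (-1, -1/2), value = -3/4
Edge 4: R (sign -) -> bounds (-1, -3/4), value = -7/8
Edge 5: R (sign -) -> bounds (-1, -7/8), value = -15/16
Edge 6: B (sign +) -> bounds (-15/16, -7/8), value = -29/32
Edge 7: B (sign +) -> bounds (-29/32, -7/8), value = -57/64
Game value = -57/64

-57/64


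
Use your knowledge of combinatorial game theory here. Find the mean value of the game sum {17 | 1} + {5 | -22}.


G1 = {17 | 1}, G2 = {5 | -22}
Each is a switch {a | b} with numbers a > b; its mean value is (a + b)/2, and mean value is additive over game sums: m(G1 + G2) = m(G1) + m(G2).
Mean of G1 = (17 + (1))/2 = 18/2 = 9
Mean of G2 = (5 + (-22))/2 = -17/2 = -17/2
Mean of G1 + G2 = 9 + -17/2 = 1/2

1/2


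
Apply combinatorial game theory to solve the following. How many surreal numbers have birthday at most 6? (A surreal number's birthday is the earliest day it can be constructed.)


Day 0: {|} = 0 is born. Count = 1.
Day n: the number of surreal numbers born by day n is 2^(n+1) - 1.
By day 0: 2^1 - 1 = 1
By day 1: 2^2 - 1 = 3
By day 2: 2^3 - 1 = 7
By day 3: 2^4 - 1 = 15
By day 4: 2^5 - 1 = 31
By day 5: 2^6 - 1 = 63
By day 6: 2^7 - 1 = 127
By day 6: 127 surreal numbers.

127


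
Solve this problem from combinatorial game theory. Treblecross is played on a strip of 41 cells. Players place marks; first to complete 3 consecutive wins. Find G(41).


Treblecross: place X on empty cells; 3-in-a-row wins.
Playing within two cells of an existing X lets the opponent win at once, so sensible play treats the cells i-2..i+2 around each X as dead. The player left with no safe cell loses, so this is a normal-play take-away game on strips of safe cells.
Placing X at cell i (0-indexed) of a strip of k safe cells leaves independent strips of sizes max(0, i-2) and max(0, k-i-3). Hence G(k) = mex{ G(max(0,i-2)) XOR G(max(0,k-i-3)) : 0 <= i < k }, with G(0) = 0.
G(1): splits (0,0):0^0=0 -> mex({0}) = 1
G(2): splits (0,0):0^0=0 -> mex({0}) = 1
G(3): splits (0,0):0^0=0 -> mex({0}) = 1
G(4): splits (0,1):0^1=1 (0,0):0^0=0 -> mex({0, 1}) = 2
G(5): splits (0,2):0^1=1 (0,1):0^1=1 (0,0):0^0=0 -> mex({0, 1}) = 2
G(6) = mex({1}) = 0
G(7) = mex({0, 1, 2}) = 3
G(8) = mex({0, 1, 2}) = 3
G(9) = mex({0, 2}) = 1
G(10) = mex({0, 2, 3}) = 1
G(11) = mex({0, 3}) = 1
G(12) = mex({1, 3}) = 0
G(13) = mex({0, 1, 2, 3}) = 4
G(14) = mex({0, 1, 2}) = 3
G(15) = mex({0, 1, 2}) = 3
G(16) = mex({0, 1, 2, 4}) = 3
G(17) = mex({0, 1, 3, 4}) = 2
G(18) = mex({0, 1, 3, 4}) = 2
G(19) = mex({0, 1, 3, 5}) = 2
G(20) = mex({0, 1, 2, 3, 5}) = 4
G(21) = mex({0, 1, 2, 3, 5}) = 4
G(22) = mex({1, 2, 6}) = 0
G(23) = mex({0, 1, 2, 3, 4, 6}) = 5
G(24) = mex({0, 1, 2, 3, 4}) = 5
G(25) = mex({0, 1, 3, 4, 7}) = 2
G(26) = mex({0, 1, 3, 4, 5, 7}) = 2
G(27) = mex({0, 1, 3, 5}) = 2
G(28) = mex({0, 1, 2, 5}) = 3
G(29) = mex({0, 1, 2, 4, 5, 6}) = 3
G(30) = mex({1, 2, 4, 6}) = 0
G(31) = mex({0, 1, 2, 3, 4, 6}) = 5
G(32) = mex({1, 2, 3, 4, 7}) = 0
G(33) = mex({0, 3, 7}) = 1
G(34) = mex({0, 2, 3, 5, 7}) = 1
G(35) = mex({0, 2, 3, 5, 6}) = 1
G(36) = mex({0, 1, 2, 5, 6}) = 3
G(37) = mex({0, 1, 2, 4, 5, 6}) = 3
G(38) = mex({0, 1, 2, 4}) = 3
G(39) = mex({0, 1, 2, 3, 4, 7}) = 5
G(40) = mex({0, 1, 2, 3, 4, 5, 7}) = 6
G(41) = mex({0, 1, 2, 3, 5, 7}) = 4
Therefore G(41) = 4.

4


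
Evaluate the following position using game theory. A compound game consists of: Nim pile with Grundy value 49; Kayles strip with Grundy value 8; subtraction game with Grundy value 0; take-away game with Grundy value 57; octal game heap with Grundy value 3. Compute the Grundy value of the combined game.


By the Sprague-Grundy theorem, the Grundy value of a sum of games is the XOR of individual Grundy values.
Nim pile: Grundy value = 49. Running XOR: 0 XOR 49 = 49
Kayles strip: Grundy value = 8. Running XOR: 49 XOR 8 = 57
subtraction game: Grundy value = 0. Running XOR: 57 XOR 0 = 57
take-away game: Grundy value = 57. Running XOR: 57 XOR 57 = 0
octal game heap: Grundy value = 3. Running XOR: 0 XOR 3 = 3
The combined Grundy value is 3.

3


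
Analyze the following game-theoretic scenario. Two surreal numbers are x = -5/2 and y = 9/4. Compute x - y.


x = -5/2, y = 9/4
Converting to common denominator: 4
x = -10/4, y = 9/4
x - y = -5/2 - 9/4 = -19/4

-19/4


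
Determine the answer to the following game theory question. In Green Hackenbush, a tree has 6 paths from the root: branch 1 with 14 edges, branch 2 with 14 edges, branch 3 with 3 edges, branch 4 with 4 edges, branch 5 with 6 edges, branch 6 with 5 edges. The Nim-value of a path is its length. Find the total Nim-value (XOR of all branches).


The tree has 6 branches from the ground vertex.
In Green Hackenbush, the Nim-value of a simple path of length k is k.
Branch 1: length 14, Nim-value = 14
Branch 2: length 14, Nim-value = 14
Branch 3: length 3, Nim-value = 3
Branch 4: length 4, Nim-value = 4
Branch 5: length 6, Nim-value = 6
Branch 6: length 5, Nim-value = 5
Total Nim-value = XOR of all branch values:
0 XOR 14 = 14
14 XOR 14 = 0
0 XOR 3 = 3
3 XOR 4 = 7
7 XOR 6 = 1
1 XOR 5 = 4
Nim-value of the tree = 4

4


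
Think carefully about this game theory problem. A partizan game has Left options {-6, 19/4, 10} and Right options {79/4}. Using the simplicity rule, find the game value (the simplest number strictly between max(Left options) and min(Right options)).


Left options: {-6, 19/4, 10}, max = 10
Right options: {79/4}, min = 79/4
All options are numbers and max(Left) < min(Right), so by the simplicity theorem the value is the simplest (earliest-born) number strictly between 10 and 79/4.
Integers 11 through 19 all lie strictly between 10 and 79/4.
Among integers, the simplest (lowest birthday = smallest |n|; 0 is born on day 0, +-n on day n) is 11.
No non-integer in the interval can be simpler: if x is a non-integer in the interval, then floor(x) or ceil(x) also lies in the interval (the interval contains an integer), and both are proper prefixes of x's sign expansion, i.e. born earlier. So the game value is 11.
Game value = 11

11


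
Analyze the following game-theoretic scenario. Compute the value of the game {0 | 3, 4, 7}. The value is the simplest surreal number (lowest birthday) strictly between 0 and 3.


Left options: {0}, max = 0
Right options: {3, 4, 7}, min = 3
All options are numbers and max(Left) < min(Right), so by the simplicity theorem the value is the simplest (earliest-born) number strictly between 0 and 3.
Integers 1 through 2 all lie strictly between 0 and 3.
Among integers, the simplest (lowest birthday = smallest |n|; 0 is born on day 0, +-n on day n) is 1.
No non-integer in the interval can be simpler: if x is a non-integer in the interval, then floor(x) or ceil(x) also lies in the interval (the interval contains an integer), and both are proper prefixes of x's sign expansion, i.e. born earlier. So the game value is 1.
Game value = 1

1


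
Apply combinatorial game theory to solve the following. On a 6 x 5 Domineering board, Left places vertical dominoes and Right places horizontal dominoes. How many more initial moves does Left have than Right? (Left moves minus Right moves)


Board is 6 x 5 (rows x cols).
Left (vertical) placements: (rows-1) * cols = 5 * 5 = 25
Right (horizontal) placements: rows * (cols-1) = 6 * 4 = 24
Advantage = Left - Right = 25 - 24 = 1

1


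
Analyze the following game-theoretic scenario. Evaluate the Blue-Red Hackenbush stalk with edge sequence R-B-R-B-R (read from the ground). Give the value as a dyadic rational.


Edges (from ground): R-B-R-B-R
By Berlekamp's sign-expansion rule, a Blue-Red Hackenbush stalk has the value of the surreal number whose sign sequence is the edge sequence with B -> + and R -> -.
Sign sequence: -+-+-
Trace the sign expansion in the surreal number tree, starting from 0:
Edge 1: R (sign -) -> bounds (-inf, 0), value = -1
Edge 2: B (sign +) -> bounds (-1, 0), value = -1/2
Edge 3: R (sign -) -> bounds (-1, -1/2), value = -3/4
Edge 4: B (sign +) -> bounds (-3/4, -1/2), value = -5/8
Edge 5: R (sign -) -> bounds (-3/4, -5/8), value = -11/16
Game value = -11/16

-11/16


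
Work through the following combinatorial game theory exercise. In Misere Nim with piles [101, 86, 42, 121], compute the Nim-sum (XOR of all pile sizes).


We need the XOR (exclusive or) of all pile sizes.
After XOR-ing pile 1 (size 101): 0 XOR 101 = 101
After XOR-ing pile 2 (size 86): 101 XOR 86 = 51
After XOR-ing pile 3 (size 42): 51 XOR 42 = 25
After XOR-ing pile 4 (size 121): 25 XOR 121 = 96
The Nim-value of this position is 96.

96


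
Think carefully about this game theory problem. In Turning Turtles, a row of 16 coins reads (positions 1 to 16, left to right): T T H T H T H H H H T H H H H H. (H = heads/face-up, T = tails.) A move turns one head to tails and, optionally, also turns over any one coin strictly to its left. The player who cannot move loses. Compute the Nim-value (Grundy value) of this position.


Coins: T T H T H T H H H H T H H H H H
Key fact: a single head at position k behaves exactly like a Nim heap of size k (turning it to T and optionally flipping a coin at j < k corresponds to moving the heap from k to j, or to 0), and heads combine as a disjunctive sum (two heads at the same place would cancel, matching j XOR j = 0). So the Nim-value is the XOR of the 1-indexed positions of the heads.
Face-up positions (1-indexed): [3, 5, 7, 8, 9, 10, 12, 13, 14, 15, 16]
XOR 0 with 3: 0 XOR 3 = 3
XOR 3 with 5: 3 XOR 5 = 6
XOR 6 with 7: 6 XOR 7 = 1
XOR 1 with 8: 1 XOR 8 = 9
XOR 9 with 9: 9 XOR 9 = 0
XOR 0 with 10: 0 XOR 10 = 10
XOR 10 with 12: 10 XOR 12 = 6
XOR 6 with 13: 6 XOR 13 = 11
XOR 11 with 14: 11 XOR 14 = 5
XOR 5 with 15: 5 XOR 15 = 10
XOR 10 with 16: 10 XOR 16 = 26
Nim-value = 26

26
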